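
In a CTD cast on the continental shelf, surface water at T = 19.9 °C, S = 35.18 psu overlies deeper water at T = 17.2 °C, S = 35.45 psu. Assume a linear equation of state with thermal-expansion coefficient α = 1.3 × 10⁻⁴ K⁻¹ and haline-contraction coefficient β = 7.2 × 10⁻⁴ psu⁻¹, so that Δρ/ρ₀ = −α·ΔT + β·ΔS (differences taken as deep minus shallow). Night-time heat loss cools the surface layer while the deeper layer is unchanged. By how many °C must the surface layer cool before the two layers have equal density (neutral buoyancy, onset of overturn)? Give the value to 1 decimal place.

Neutral buoyancy requires Δρ = 0, i.e. −α(T_deep − T_surf′) + β(S_deep − S_surf) = 0.
T_surf′ = T_deep − (β/α)·ΔS = 17.2 − (7.2 × 10⁻⁴/1.3 × 10⁻⁴)·(+0.27) = 15.705 °C.
Cooling required: 19.9 − (15.705) = 4.195 °C.

4.2 °C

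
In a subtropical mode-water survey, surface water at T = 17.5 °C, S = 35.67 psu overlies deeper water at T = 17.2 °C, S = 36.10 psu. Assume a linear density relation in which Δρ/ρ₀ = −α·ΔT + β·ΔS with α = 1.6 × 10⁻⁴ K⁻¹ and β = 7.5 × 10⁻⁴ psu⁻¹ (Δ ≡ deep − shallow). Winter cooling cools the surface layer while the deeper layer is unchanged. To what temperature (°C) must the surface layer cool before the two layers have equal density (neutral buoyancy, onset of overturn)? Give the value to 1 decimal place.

Neutral buoyancy requires Δρ = 0, i.e. −α(T_deep − T_surf′) + β(S_deep − S_surf) = 0.
T_surf′ = T_deep − (β/α)·ΔS = 17.2 − (7.5 × 10⁻⁴/1.6 × 10⁻⁴)·(+0.43) = 15.184 °C.
Cooling required: 17.5 − (15.184) = 2.316 °C.

15.2 °C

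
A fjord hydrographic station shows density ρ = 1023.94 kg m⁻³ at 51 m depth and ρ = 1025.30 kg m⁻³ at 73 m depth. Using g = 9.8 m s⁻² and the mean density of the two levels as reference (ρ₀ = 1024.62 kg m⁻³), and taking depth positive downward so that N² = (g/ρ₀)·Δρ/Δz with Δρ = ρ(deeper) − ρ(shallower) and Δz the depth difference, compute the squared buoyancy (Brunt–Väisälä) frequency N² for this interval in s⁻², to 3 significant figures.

5.91 × 10⁻⁴ s⁻²

Δρ = 1025.30 − 1023.94 = 1.36 kg m⁻³ over Δz = 73 − 51 = 22 m.
N² = (9.8/1024.62) × (1.36/22) = 5.9126 × 10⁻⁴ s⁻² ≈ 5.91 × 10⁻⁴ s⁻².
Since Δρ > 0 the layer is stably stratified.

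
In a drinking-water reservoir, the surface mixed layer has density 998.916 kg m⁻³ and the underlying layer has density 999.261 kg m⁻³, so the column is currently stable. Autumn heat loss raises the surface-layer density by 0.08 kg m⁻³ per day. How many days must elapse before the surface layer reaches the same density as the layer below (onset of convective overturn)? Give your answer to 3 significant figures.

Density deficit of the surface layer: 999.261 − 998.916 = 0.345 kg m⁻³.
Required change = 0.345 / 0.08 = 4.31 days.

4.31 days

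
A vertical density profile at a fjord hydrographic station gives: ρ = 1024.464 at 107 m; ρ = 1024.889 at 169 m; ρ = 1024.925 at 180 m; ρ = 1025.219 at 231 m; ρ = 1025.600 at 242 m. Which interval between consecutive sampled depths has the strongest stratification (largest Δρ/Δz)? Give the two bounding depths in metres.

231–242 m

Compute the density gradient over each adjacent pair:
  107–169 m: Δρ/Δz = 0.425/62 = 6.9 × 10⁻³ kg m⁻⁴
  169–180 m: Δρ/Δz = 0.036/11 = 3.3 × 10⁻³ kg m⁻⁴
  180–231 m: Δρ/Δz = 0.294/51 = 5.8 × 10⁻³ kg m⁻⁴
  231–242 m: Δρ/Δz = 0.381/11 = 0.035 kg m⁻⁴
The largest gradient is in the 231–242 m interval — the pycnocline.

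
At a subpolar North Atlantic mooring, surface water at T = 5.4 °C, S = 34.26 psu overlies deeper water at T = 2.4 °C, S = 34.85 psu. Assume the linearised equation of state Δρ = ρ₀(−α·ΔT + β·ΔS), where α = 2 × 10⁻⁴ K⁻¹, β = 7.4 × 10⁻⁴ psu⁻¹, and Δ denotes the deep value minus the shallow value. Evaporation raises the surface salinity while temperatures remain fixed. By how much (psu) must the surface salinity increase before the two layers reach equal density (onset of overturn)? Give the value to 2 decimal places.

1.40 psu

Neutral buoyancy requires −α(T_deep − T_surf) + β(S_deep − S_surf′) = 0.
S_surf′ = S_deep − (α/β)·ΔT = 34.85 − (2 × 10⁻⁴/7.4 × 10⁻⁴)·(-3.0) = 35.6608 psu.
Increase required: 35.6608 − 34.26 = 1.4008 psu.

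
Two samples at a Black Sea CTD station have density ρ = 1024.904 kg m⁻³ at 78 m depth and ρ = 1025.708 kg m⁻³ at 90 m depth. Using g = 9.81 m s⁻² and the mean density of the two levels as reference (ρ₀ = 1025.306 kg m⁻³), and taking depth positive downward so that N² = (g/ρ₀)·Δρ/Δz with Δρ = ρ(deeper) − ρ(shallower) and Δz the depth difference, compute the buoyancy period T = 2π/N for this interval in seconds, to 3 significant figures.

Δρ = 1025.708 − 1024.904 = 0.804 kg m⁻³ over Δz = 90 − 78 = 12 m.
N² = (9.81/1025.306) × (0.804/12) = 6.4105 × 10⁻⁴ s⁻².
N = √(6.4105 × 10⁻⁴) = 0.025319 rad s⁻¹, so T = 2π/N = 248.16 s ≈ 248 s.
Since Δρ > 0 the layer is stably stratified.

248 s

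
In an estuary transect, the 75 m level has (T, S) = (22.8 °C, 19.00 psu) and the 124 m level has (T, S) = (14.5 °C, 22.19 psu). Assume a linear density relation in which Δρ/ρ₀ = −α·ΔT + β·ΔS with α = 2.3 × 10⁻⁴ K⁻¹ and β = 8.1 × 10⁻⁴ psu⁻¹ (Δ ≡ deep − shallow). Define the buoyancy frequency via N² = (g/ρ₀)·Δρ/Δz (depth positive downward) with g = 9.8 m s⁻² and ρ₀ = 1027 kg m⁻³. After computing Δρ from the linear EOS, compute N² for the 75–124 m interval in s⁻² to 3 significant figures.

ΔT = -8.3 K, ΔS = +3.19 psu (deep − shallow).
Δρ/ρ₀ = −αΔT + βΔS = 1.909 × 10⁻³ + 2.5839 × 10⁻³ = 4.4929 × 10⁻³, so Δρ ≈ 4.614 kg m⁻³.
N² = (g/ρ₀)·Δρ/Δz = g·(Δρ/ρ₀)/Δz = 9.8 × 4.4929 × 10⁻³ / 49 = 8.9858 × 10⁻⁴ s⁻² ≈ 8.99 × 10⁻⁴ s⁻².

8.99 × 10⁻⁴ s⁻²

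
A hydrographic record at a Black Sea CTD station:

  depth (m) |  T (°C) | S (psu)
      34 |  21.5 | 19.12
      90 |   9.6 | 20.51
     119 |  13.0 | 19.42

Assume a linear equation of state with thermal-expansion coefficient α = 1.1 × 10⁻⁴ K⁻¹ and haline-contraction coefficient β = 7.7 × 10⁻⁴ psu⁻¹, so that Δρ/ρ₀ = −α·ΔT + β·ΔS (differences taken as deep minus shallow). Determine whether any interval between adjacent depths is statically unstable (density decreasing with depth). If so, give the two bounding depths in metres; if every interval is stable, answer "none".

Evaluate Δρ/ρ₀ = −αΔT + βΔS across each adjacent pair:
  34–90 m: −αΔT+βΔS = −(1.1 × 10⁻⁴)(-11.9)+(7.7 × 10⁻⁴)(+1.39) = 2.4 × 10⁻³ → stable
  90–119 m: −αΔT+βΔS = −(1.1 × 10⁻⁴)(+3.4)+(7.7 × 10⁻⁴)(-1.09) = -1.2 × 10⁻³ → UNSTABLE
The 90–119 m interval has Δρ < 0: lighter water underlies denser water.

90–119 m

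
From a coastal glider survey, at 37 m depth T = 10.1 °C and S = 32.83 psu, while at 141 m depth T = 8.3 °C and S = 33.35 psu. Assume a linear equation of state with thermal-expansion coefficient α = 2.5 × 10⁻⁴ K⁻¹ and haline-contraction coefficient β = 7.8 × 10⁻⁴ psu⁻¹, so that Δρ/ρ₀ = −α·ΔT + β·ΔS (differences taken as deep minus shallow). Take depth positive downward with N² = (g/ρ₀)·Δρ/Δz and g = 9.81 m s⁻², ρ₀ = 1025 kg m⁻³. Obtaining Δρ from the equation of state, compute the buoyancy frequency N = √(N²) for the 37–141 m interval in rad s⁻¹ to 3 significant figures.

8.98 × 10⁻³ rad s⁻¹

ΔT = -1.8 K, ΔS = +0.52 psu (deep − shallow).
Δρ/ρ₀ = −αΔT + βΔS = 4.50 × 10⁻⁴ + 4.056 × 10⁻⁴ = 8.556 × 10⁻⁴, so Δρ ≈ 0.8770 kg m⁻³.
N² = (g/ρ₀)·Δρ/Δz = g·(Δρ/ρ₀)/Δz = 9.81 × 8.556 × 10⁻⁴ / 104 = 8.0706 × 10⁻⁵ s⁻².
N = √(8.0706 × 10⁻⁵) = 8.9837 × 10⁻³ rad s⁻¹ ≈ 8.98 × 10⁻³ rad s⁻¹.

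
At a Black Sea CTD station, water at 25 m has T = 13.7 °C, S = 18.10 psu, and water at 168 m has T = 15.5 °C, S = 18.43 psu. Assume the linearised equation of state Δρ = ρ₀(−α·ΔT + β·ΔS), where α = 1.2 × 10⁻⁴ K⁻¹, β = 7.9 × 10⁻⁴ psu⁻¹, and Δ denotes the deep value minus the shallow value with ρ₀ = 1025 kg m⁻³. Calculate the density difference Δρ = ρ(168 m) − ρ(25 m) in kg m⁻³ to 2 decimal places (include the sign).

+0.05 kg m⁻³

ΔT = +1.8 K, ΔS = +0.33 psu (deep − shallow).
Δρ/ρ₀ = −(1.2 × 10⁻⁴)(+1.8) + (7.9 × 10⁻⁴)(+0.33) = 4.47 × 10⁻⁵.
Δρ = 1025 × (4.47 × 10⁻⁵) = +0.05 kg m⁻³.
Positive Δρ: denser below, stable.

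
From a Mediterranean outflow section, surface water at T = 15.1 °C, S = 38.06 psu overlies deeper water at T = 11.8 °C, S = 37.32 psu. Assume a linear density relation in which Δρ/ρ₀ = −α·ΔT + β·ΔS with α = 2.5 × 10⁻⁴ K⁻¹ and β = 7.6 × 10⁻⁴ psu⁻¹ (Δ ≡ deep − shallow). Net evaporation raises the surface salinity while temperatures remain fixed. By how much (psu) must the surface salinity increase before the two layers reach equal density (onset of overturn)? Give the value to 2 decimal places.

0.35 psu

Neutral buoyancy requires −α(T_deep − T_surf) + β(S_deep − S_surf′) = 0.
S_surf′ = S_deep − (α/β)·ΔT = 37.32 − (2.5 × 10⁻⁴/7.6 × 10⁻⁴)·(-3.3) = 38.4055 psu.
Increase required: 38.4055 − 38.06 = 0.3455 psu.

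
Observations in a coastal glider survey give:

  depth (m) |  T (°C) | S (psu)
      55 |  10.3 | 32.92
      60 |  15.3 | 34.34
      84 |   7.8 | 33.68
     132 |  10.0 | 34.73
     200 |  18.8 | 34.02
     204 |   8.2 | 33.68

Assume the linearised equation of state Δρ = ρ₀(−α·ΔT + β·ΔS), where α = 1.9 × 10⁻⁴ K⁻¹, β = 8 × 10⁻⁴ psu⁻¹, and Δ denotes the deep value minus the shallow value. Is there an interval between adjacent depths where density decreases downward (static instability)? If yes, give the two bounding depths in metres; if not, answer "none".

132–200 m

Evaluate Δρ/ρ₀ = −αΔT + βΔS across each adjacent pair:
  55–60 m: −αΔT+βΔS = −(1.9 × 10⁻⁴)(+5.0)+(8 × 10⁻⁴)(+1.42) = 1.9 × 10⁻⁴ → stable
  60–84 m: −αΔT+βΔS = −(1.9 × 10⁻⁴)(-7.5)+(8 × 10⁻⁴)(-0.66) = 9.0 × 10⁻⁴ → stable
  84–132 m: −αΔT+βΔS = −(1.9 × 10⁻⁴)(+2.2)+(8 × 10⁻⁴)(+1.05) = 4.2 × 10⁻⁴ → stable
  132–200 m: −αΔT+βΔS = −(1.9 × 10⁻⁴)(+8.8)+(8 × 10⁻⁴)(-0.71) = -2.2 × 10⁻³ → UNSTABLE
  200–204 m: −αΔT+βΔS = −(1.9 × 10⁻⁴)(-10.6)+(8 × 10⁻⁴)(-0.34) = 1.7 × 10⁻³ → stable
The 132–200 m interval has Δρ < 0: lighter water underlies denser water.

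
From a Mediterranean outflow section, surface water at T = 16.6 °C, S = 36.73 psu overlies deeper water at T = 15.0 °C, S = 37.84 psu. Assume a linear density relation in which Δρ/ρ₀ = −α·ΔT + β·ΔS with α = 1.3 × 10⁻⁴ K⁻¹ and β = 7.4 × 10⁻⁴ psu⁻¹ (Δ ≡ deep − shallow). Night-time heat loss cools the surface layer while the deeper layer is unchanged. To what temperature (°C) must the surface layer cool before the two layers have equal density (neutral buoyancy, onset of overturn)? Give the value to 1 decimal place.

8.7 °C

Neutral buoyancy requires Δρ = 0, i.e. −α(T_deep − T_surf′) + β(S_deep − S_surf) = 0.
T_surf′ = T_deep − (β/α)·ΔS = 15.0 − (7.4 × 10⁻⁴/1.3 × 10⁻⁴)·(+1.11) = 8.682 °C.
Cooling required: 16.6 − (8.682) = 7.918 °C.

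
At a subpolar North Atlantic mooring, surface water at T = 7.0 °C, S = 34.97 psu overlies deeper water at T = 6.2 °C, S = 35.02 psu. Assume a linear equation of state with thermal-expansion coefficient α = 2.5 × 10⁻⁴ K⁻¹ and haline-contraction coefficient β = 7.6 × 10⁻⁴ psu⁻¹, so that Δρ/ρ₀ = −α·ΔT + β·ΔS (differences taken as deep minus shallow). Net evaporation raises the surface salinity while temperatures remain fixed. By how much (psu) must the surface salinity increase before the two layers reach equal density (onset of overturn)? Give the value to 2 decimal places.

Neutral buoyancy requires −α(T_deep − T_surf) + β(S_deep − S_surf′) = 0.
S_surf′ = S_deep − (α/β)·ΔT = 35.02 − (2.5 × 10⁻⁴/7.6 × 10⁻⁴)·(-0.8) = 35.2832 psu.
Increase required: 35.2832 − 34.97 = 0.3132 psu.

0.31 psu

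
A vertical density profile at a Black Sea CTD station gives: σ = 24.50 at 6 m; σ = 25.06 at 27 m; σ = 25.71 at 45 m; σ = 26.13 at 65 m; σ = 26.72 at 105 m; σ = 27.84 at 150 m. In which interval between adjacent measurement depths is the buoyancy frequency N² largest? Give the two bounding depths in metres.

27–45 m

Compute the density gradient over each adjacent pair:
  6–27 m: Δρ/Δz = 0.56/21 = 0.027 kg m⁻⁴
  27–45 m: Δρ/Δz = 0.65/18 = 0.036 kg m⁻⁴
  45–65 m: Δρ/Δz = 0.42/20 = 0.021 kg m⁻⁴
  65–105 m: Δρ/Δz = 0.59/40 = 0.015 kg m⁻⁴
  105–150 m: Δρ/Δz = 1.12/45 = 0.025 kg m⁻⁴
The largest gradient is in the 27–45 m interval — the pycnocline.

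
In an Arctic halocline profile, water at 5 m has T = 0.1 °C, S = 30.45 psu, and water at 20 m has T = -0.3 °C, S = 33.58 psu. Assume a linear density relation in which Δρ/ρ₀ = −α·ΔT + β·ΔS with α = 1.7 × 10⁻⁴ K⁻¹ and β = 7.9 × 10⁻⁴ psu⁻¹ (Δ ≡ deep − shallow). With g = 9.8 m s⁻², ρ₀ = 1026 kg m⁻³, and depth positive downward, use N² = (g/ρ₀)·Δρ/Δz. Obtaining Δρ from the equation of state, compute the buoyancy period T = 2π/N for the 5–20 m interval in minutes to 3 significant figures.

ΔT = -0.4 K, ΔS = +3.13 psu (deep − shallow).
Δρ/ρ₀ = −αΔT + βΔS = 6.80 × 10⁻⁵ + 2.4727 × 10⁻³ = 2.5407 × 10⁻³, so Δρ ≈ 2.607 kg m⁻³.
N² = (g/ρ₀)·Δρ/Δz = g·(Δρ/ρ₀)/Δz = 9.8 × 2.5407 × 10⁻³ / 15 = 1.6599 × 10⁻³ s⁻².
N = √(1.6599 × 10⁻³) = 0.040742 rad s⁻¹ → T = 2π/N = 154.22 s = 2.5703 min ≈ 2.57 min.

2.57 min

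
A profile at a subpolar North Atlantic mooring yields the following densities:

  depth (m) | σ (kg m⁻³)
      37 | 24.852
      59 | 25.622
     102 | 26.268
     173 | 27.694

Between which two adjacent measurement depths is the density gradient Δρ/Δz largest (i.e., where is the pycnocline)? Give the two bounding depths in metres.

37–59 m

Compute the density gradient over each adjacent pair:
  37–59 m: Δρ/Δz = 0.770/22 = 0.035 kg m⁻⁴
  59–102 m: Δρ/Δz = 0.646/43 = 0.015 kg m⁻⁴
  102–173 m: Δρ/Δz = 1.426/71 = 0.020 kg m⁻⁴
The largest gradient is in the 37–59 m interval — the pycnocline.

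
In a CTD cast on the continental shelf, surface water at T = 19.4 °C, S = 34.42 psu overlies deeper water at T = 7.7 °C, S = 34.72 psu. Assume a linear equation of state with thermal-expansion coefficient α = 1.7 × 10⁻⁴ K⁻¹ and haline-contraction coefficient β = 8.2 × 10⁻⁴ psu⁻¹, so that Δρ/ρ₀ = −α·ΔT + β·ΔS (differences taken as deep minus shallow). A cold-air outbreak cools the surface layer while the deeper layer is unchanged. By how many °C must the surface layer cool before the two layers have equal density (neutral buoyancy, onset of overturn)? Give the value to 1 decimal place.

Neutral buoyancy requires Δρ = 0, i.e. −α(T_deep − T_surf′) + β(S_deep − S_surf) = 0.
T_surf′ = T_deep − (β/α)·ΔS = 7.7 − (8.2 × 10⁻⁴/1.7 × 10⁻⁴)·(+0.30) = 6.253 °C.
Cooling required: 19.4 − (6.253) = 13.147 °C.

13.1 °C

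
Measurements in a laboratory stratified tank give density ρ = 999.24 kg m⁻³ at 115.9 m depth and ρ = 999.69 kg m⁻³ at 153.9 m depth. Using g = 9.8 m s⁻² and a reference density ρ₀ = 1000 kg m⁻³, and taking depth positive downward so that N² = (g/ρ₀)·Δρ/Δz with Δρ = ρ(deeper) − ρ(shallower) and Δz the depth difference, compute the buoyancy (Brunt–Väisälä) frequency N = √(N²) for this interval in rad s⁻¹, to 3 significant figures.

Δρ = 999.69 − 999.24 = 0.45 kg m⁻³ over Δz = 153.9 − 115.9 = 38 m.
N² = (9.8/1000) × (0.45/38) = 1.1605 × 10⁻⁴ s⁻².
N = √(1.1605 × 10⁻⁴) = 0.010773 rad s⁻¹ ≈ 0.0108 rad s⁻¹.
A positive N² confirms static stability across the interval.

0.0108 rad s⁻¹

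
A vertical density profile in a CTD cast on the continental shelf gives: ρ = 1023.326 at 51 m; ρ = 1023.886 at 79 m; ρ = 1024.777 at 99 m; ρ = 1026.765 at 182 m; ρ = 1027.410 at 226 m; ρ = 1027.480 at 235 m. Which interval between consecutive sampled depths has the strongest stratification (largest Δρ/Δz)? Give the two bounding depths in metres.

Compute the density gradient over each adjacent pair:
  51–79 m: Δρ/Δz = 0.560/28 = 0.020 kg m⁻⁴
  79–99 m: Δρ/Δz = 0.891/20 = 0.045 kg m⁻⁴
  99–182 m: Δρ/Δz = 1.988/83 = 0.024 kg m⁻⁴
  182–226 m: Δρ/Δz = 0.645/44 = 0.015 kg m⁻⁴
  226–235 m: Δρ/Δz = 0.070/9 = 7.8 × 10⁻³ kg m⁻⁴
The largest gradient is in the 79–99 m interval — the pycnocline.

79–99 m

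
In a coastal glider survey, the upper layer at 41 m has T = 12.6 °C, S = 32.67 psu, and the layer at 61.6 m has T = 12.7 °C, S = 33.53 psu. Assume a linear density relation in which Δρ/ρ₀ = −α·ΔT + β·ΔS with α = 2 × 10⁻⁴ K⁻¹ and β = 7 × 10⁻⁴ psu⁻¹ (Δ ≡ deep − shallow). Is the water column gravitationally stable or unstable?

ΔT = 12.7 − 12.6 = +0.1 K and ΔS = 33.53 − 32.67 = +0.86 psu (deep − shallow).
−αΔT = -2.00 × 10⁻⁵; βΔS = 6.02 × 10⁻⁴; sum Δρ/ρ₀ = 5.82 × 10⁻⁴.
Δρ/ρ₀ > 0, so Δρ > 0: deeper water is denser → statically stable.

stable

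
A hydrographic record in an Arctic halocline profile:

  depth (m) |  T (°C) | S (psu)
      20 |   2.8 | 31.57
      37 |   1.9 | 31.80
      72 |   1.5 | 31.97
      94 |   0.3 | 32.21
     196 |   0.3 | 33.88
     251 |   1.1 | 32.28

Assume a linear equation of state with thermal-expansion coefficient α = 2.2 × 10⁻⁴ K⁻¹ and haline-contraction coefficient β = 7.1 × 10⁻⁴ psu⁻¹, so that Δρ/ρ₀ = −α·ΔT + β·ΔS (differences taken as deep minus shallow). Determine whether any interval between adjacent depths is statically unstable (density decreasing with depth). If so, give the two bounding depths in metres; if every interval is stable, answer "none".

196–251 m

Evaluate Δρ/ρ₀ = −αΔT + βΔS across each adjacent pair:
  20–37 m: −αΔT+βΔS = −(2.2 × 10⁻⁴)(-0.9)+(7.1 × 10⁻⁴)(+0.23) = 3.6 × 10⁻⁴ → stable
  37–72 m: −αΔT+βΔS = −(2.2 × 10⁻⁴)(-0.4)+(7.1 × 10⁻⁴)(+0.17) = 2.1 × 10⁻⁴ → stable
  72–94 m: −αΔT+βΔS = −(2.2 × 10⁻⁴)(-1.2)+(7.1 × 10⁻⁴)(+0.24) = 4.3 × 10⁻⁴ → stable
  94–196 m: −αΔT+βΔS = −(2.2 × 10⁻⁴)(+0.0)+(7.1 × 10⁻⁴)(+1.67) = 1.2 × 10⁻³ → stable
  196–251 m: −αΔT+βΔS = −(2.2 × 10⁻⁴)(+0.8)+(7.1 × 10⁻⁴)(-1.60) = -1.3 × 10⁻³ → UNSTABLE
The 196–251 m interval has Δρ < 0: lighter water underlies denser water.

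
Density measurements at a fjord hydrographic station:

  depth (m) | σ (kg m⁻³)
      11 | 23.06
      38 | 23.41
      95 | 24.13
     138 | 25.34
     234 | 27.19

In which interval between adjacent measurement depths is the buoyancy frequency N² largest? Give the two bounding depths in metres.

Compute the density gradient over each adjacent pair:
  11–38 m: Δρ/Δz = 0.35/27 = 0.013 kg m⁻⁴
  38–95 m: Δρ/Δz = 0.72/57 = 0.013 kg m⁻⁴
  95–138 m: Δρ/Δz = 1.21/43 = 0.028 kg m⁻⁴
  138–234 m: Δρ/Δz = 1.85/96 = 0.019 kg m⁻⁴
The largest gradient is in the 95–138 m interval — the pycnocline.

95–138 m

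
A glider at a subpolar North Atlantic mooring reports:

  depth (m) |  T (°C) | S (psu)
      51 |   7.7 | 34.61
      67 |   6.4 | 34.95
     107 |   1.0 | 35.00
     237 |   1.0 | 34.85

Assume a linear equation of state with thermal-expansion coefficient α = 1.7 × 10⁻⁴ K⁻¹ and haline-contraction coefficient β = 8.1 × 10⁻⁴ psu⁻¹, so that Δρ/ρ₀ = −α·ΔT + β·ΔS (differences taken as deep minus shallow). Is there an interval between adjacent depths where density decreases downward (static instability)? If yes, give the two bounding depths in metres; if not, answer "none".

Evaluate Δρ/ρ₀ = −αΔT + βΔS across each adjacent pair:
  51–67 m: −αΔT+βΔS = −(1.7 × 10⁻⁴)(-1.3)+(8.1 × 10⁻⁴)(+0.34) = 5.0 × 10⁻⁴ → stable
  67–107 m: −αΔT+βΔS = −(1.7 × 10⁻⁴)(-5.4)+(8.1 × 10⁻⁴)(+0.05) = 9.6 × 10⁻⁴ → stable
  107–237 m: −αΔT+βΔS = −(1.7 × 10⁻⁴)(+0.0)+(8.1 × 10⁻⁴)(-0.15) = -1.2 × 10⁻⁴ → UNSTABLE
The 107–237 m interval has Δρ < 0: lighter water underlies denser water.

107–237 m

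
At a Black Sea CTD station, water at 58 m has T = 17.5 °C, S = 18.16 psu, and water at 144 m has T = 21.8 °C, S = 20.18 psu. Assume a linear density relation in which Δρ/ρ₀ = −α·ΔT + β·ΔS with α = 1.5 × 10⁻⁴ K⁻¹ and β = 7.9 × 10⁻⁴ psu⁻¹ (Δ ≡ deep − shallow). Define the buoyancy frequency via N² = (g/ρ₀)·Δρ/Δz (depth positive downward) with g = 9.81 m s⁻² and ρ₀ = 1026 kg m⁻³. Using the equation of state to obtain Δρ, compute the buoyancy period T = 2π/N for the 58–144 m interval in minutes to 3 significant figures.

ΔT = +4.3 K, ΔS = +2.02 psu (deep − shallow).
Δρ/ρ₀ = −αΔT + βΔS = -6.45 × 10⁻⁴ + 1.5958 × 10⁻³ = 9.508 × 10⁻⁴, so Δρ ≈ 0.9755 kg m⁻³.
N² = (g/ρ₀)·Δρ/Δz = g·(Δρ/ρ₀)/Δz = 9.81 × 9.508 × 10⁻⁴ / 86 = 1.0846 × 10⁻⁴ s⁻².
N = √(1.0846 × 10⁻⁴) = 0.010414 rad s⁻¹ → T = 2π/N = 603.34 s = 10.056 min ≈ 10.1 min.

10.1 min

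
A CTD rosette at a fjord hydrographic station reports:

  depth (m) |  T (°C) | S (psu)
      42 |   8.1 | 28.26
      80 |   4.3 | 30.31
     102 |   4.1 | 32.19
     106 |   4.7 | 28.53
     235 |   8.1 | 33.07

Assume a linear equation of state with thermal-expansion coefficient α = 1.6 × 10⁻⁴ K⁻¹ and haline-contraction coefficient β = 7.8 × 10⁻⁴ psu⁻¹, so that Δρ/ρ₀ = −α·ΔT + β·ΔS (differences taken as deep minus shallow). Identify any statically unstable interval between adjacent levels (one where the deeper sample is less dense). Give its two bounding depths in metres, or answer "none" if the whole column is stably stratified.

Evaluate Δρ/ρ₀ = −αΔT + βΔS across each adjacent pair:
  42–80 m: −αΔT+βΔS = −(1.6 × 10⁻⁴)(-3.8)+(7.8 × 10⁻⁴)(+2.05) = 2.2 × 10⁻³ → stable
  80–102 m: −αΔT+βΔS = −(1.6 × 10⁻⁴)(-0.2)+(7.8 × 10⁻⁴)(+1.88) = 1.5 × 10⁻³ → stable
  102–106 m: −αΔT+βΔS = −(1.6 × 10⁻⁴)(+0.6)+(7.8 × 10⁻⁴)(-3.66) = -3.0 × 10⁻³ → UNSTABLE
  106–235 m: −αΔT+βΔS = −(1.6 × 10⁻⁴)(+3.4)+(7.8 × 10⁻⁴)(+4.54) = 3.0 × 10⁻³ → stable
The 102–106 m interval has Δρ < 0: lighter water underlies denser water.

102–106 m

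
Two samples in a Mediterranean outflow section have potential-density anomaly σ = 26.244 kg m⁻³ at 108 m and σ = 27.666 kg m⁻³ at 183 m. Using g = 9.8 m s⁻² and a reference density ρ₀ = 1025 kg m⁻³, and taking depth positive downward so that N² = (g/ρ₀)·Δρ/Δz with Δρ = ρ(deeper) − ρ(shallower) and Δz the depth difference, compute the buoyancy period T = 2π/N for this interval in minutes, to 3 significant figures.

7.78 min

Δρ = 1027.666 − 1026.244 = 1.422 kg m⁻³ over Δz = 183 − 108 = 75 m.
N² = (9.8/1025) × (1.422/75) = 1.8128 × 10⁻⁴ s⁻².
N = √(1.8128 × 10⁻⁴) = 0.013464 rad s⁻¹, so T = 2π/N = 466.67 s = 7.7778 min ≈ 7.78 min.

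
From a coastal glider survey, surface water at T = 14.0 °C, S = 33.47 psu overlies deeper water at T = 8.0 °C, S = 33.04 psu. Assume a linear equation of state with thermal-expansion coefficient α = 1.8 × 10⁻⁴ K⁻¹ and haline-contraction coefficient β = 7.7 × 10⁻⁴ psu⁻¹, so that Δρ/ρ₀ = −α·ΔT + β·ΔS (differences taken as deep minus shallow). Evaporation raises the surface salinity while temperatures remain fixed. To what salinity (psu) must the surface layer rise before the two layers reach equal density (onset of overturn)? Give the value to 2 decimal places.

Neutral buoyancy requires −α(T_deep − T_surf) + β(S_deep − S_surf′) = 0.
S_surf′ = S_deep − (α/β)·ΔT = 33.04 − (1.8 × 10⁻⁴/7.7 × 10⁻⁴)·(-6.0) = 34.4426 psu.
Increase required: 34.4426 − 33.47 = 0.9726 psu.

34.44 psu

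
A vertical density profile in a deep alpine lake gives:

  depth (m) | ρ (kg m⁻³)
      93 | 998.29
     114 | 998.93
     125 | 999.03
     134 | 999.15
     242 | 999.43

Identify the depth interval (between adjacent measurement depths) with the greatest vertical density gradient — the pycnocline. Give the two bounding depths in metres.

93–114 m

Compute the density gradient over each adjacent pair:
  93–114 m: Δρ/Δz = 0.64/21 = 0.030 kg m⁻⁴
  114–125 m: Δρ/Δz = 0.10/11 = 9.1 × 10⁻³ kg m⁻⁴
  125–134 m: Δρ/Δz = 0.12/9 = 0.013 kg m⁻⁴
  134–242 m: Δρ/Δz = 0.28/108 = 2.6 × 10⁻³ kg m⁻⁴
The largest gradient is in the 93–114 m interval — the pycnocline.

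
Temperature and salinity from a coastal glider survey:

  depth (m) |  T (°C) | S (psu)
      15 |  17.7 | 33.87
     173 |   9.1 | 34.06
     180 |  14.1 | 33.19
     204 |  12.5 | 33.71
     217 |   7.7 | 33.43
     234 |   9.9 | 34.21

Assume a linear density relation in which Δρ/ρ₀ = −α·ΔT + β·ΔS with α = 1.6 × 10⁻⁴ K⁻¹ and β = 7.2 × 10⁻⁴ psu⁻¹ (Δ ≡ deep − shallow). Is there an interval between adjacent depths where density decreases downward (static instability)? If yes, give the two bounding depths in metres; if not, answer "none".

173–180 m

Evaluate Δρ/ρ₀ = −αΔT + βΔS across each adjacent pair:
  15–173 m: −αΔT+βΔS = −(1.6 × 10⁻⁴)(-8.6)+(7.2 × 10⁻⁴)(+0.19) = 1.5 × 10⁻³ → stable
  173–180 m: −αΔT+βΔS = −(1.6 × 10⁻⁴)(+5.0)+(7.2 × 10⁻⁴)(-0.87) = -1.4 × 10⁻³ → UNSTABLE
  180–204 m: −αΔT+βΔS = −(1.6 × 10⁻⁴)(-1.6)+(7.2 × 10⁻⁴)(+0.52) = 6.3 × 10⁻⁴ → stable
  204–217 m: −αΔT+βΔS = −(1.6 × 10⁻⁴)(-4.8)+(7.2 × 10⁻⁴)(-0.28) = 5.7 × 10⁻⁴ → stable
  217–234 m: −αΔT+βΔS = −(1.6 × 10⁻⁴)(+2.2)+(7.2 × 10⁻⁴)(+0.78) = 2.1 × 10⁻⁴ → stable
The 173–180 m interval has Δρ < 0: lighter water underlies denser water.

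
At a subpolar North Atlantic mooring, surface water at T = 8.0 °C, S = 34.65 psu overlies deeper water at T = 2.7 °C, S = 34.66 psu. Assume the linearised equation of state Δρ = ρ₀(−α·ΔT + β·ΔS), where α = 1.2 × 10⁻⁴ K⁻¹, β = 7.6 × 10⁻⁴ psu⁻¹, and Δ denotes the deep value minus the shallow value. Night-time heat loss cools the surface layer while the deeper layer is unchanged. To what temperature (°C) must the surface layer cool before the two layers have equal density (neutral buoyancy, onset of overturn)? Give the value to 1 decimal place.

Neutral buoyancy requires Δρ = 0, i.e. −α(T_deep − T_surf′) + β(S_deep − S_surf) = 0.
T_surf′ = T_deep − (β/α)·ΔS = 2.7 − (7.6 × 10⁻⁴/1.2 × 10⁻⁴)·(+0.01) = 2.637 °C.
Cooling required: 8.0 − (2.637) = 5.363 °C.

2.6 °C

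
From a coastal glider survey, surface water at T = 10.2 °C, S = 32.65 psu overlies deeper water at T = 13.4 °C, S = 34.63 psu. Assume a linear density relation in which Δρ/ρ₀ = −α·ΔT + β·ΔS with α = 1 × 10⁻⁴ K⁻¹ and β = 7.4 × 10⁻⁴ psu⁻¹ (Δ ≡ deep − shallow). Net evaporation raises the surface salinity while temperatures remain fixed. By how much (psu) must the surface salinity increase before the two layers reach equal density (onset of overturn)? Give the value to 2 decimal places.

1.55 psu

Neutral buoyancy requires −α(T_deep − T_surf) + β(S_deep − S_surf′) = 0.
S_surf′ = S_deep − (α/β)·ΔT = 34.63 − (1 × 10⁻⁴/7.4 × 10⁻⁴)·(+3.2) = 34.1976 psu.
Increase required: 34.1976 − 32.65 = 1.5476 psu.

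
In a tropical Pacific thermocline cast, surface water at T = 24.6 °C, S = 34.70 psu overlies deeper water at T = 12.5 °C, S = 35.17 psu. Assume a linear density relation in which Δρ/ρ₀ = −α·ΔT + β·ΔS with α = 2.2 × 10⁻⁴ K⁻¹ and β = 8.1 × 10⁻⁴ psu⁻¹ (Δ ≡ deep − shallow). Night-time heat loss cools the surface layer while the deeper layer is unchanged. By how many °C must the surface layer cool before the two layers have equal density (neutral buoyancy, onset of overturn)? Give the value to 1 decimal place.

13.8 °C

Neutral buoyancy requires Δρ = 0, i.e. −α(T_deep − T_surf′) + β(S_deep − S_surf) = 0.
T_surf′ = T_deep − (β/α)·ΔS = 12.5 − (8.1 × 10⁻⁴/2.2 × 10⁻⁴)·(+0.47) = 10.770 °C.
Cooling required: 24.6 − (10.770) = 13.830 °C.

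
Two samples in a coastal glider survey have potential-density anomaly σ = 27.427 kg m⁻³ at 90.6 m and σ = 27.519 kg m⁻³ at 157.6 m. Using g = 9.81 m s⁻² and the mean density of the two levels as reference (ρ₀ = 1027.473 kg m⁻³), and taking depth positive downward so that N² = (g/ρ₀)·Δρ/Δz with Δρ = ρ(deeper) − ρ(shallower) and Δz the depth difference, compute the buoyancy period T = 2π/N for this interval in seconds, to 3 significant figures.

Δρ = 1027.519 − 1027.427 = 0.092 kg m⁻³ over Δz = 157.6 − 90.6 = 67 m.
N² = (9.81/1027.473) × (0.092/67) = 1.3110 × 10⁻⁵ s⁻².
N = √(1.3110 × 10⁻⁵) = 3.6208 × 10⁻³ rad s⁻¹, so T = 2π/N = 1.7353 × 10³ s ≈ 1.74 × 10³ s.

1.74 × 10³ s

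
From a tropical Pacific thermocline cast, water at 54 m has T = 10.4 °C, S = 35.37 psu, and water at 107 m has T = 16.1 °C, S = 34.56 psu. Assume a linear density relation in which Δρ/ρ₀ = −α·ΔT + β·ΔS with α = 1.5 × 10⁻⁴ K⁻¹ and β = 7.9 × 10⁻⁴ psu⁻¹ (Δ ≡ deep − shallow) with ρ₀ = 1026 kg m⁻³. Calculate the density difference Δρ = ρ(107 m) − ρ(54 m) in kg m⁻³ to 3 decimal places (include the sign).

ΔT = +5.7 K, ΔS = -0.81 psu (deep − shallow).
Δρ/ρ₀ = −(1.5 × 10⁻⁴)(+5.7) + (7.9 × 10⁻⁴)(-0.81) = -1.4949 × 10⁻³.
Δρ = 1026 × (-1.4949 × 10⁻³) = -1.534 kg m⁻³.
Negative Δρ: lighter below, statically unstable.

-1.534 kg m⁻³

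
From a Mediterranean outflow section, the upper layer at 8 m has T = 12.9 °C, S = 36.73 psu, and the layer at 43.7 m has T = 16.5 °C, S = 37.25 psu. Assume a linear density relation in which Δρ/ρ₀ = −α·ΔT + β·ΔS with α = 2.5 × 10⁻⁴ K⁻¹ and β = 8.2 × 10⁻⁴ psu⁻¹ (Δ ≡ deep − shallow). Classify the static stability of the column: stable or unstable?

ΔT = 16.5 − 12.9 = +3.6 K and ΔS = 37.25 − 36.73 = +0.52 psu (deep − shallow).
−αΔT = -9.00 × 10⁻⁴; βΔS = 4.264 × 10⁻⁴; sum Δρ/ρ₀ = -4.736 × 10⁻⁴.
Δρ/ρ₀ < 0, so Δρ < 0: deeper water is lighter → statically unstable; the column would overturn.

unstable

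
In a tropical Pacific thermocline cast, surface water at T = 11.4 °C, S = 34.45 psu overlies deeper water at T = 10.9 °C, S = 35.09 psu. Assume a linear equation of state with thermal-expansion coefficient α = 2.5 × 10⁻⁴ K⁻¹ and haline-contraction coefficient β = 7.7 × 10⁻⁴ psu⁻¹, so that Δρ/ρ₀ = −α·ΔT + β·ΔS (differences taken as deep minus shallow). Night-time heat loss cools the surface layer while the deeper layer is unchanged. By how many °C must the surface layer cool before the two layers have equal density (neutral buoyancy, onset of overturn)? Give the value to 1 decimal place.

Neutral buoyancy requires Δρ = 0, i.e. −α(T_deep − T_surf′) + β(S_deep − S_surf) = 0.
T_surf′ = T_deep − (β/α)·ΔS = 10.9 − (7.7 × 10⁻⁴/2.5 × 10⁻⁴)·(+0.64) = 8.929 °C.
Cooling required: 11.4 − (8.929) = 2.471 °C.

2.5 °C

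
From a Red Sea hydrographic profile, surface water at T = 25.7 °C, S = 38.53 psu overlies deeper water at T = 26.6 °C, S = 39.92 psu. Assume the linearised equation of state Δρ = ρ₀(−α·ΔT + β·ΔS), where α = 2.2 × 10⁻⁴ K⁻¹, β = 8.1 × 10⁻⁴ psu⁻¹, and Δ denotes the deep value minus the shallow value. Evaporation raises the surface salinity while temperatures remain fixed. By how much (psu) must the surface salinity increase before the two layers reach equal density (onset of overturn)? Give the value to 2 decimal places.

1.15 psu

Neutral buoyancy requires −α(T_deep − T_surf) + β(S_deep − S_surf′) = 0.
S_surf′ = S_deep − (α/β)·ΔT = 39.92 − (2.2 × 10⁻⁴/8.1 × 10⁻⁴)·(+0.9) = 39.6756 psu.
Increase required: 39.6756 − 38.53 = 1.1456 psu.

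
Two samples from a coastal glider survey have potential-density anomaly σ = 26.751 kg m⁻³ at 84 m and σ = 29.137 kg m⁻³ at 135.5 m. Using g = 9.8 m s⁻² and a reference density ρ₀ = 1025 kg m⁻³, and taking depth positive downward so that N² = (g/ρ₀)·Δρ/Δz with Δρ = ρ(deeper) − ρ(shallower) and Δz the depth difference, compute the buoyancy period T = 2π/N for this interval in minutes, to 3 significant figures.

Δρ = 1029.137 − 1026.751 = 2.386 kg m⁻³ over Δz = 135.5 − 84 = 51.5 m.
N² = (9.8/1025) × (2.386/51.5) = 4.4296 × 10⁻⁴ s⁻².
N = √(4.4296 × 10⁻⁴) = 0.021047 rad s⁻¹, so T = 2π/N = 298.53 s = 4.9755 min ≈ 4.98 min.

4.98 min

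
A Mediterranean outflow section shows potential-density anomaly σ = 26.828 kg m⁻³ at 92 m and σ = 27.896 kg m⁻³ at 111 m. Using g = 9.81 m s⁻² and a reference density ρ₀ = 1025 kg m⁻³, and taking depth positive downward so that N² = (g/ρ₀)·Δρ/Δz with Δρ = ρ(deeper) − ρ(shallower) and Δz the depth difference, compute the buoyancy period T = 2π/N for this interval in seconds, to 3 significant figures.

271 s

Δρ = 1027.896 − 1026.828 = 1.068 kg m⁻³ over Δz = 111 − 92 = 19 m.
N² = (9.81/1025) × (1.068/19) = 5.3798 × 10⁻⁴ s⁻².
N = √(5.3798 × 10⁻⁴) = 0.023194 rad s⁻¹, so T = 2π/N = 270.90 s ≈ 271 s.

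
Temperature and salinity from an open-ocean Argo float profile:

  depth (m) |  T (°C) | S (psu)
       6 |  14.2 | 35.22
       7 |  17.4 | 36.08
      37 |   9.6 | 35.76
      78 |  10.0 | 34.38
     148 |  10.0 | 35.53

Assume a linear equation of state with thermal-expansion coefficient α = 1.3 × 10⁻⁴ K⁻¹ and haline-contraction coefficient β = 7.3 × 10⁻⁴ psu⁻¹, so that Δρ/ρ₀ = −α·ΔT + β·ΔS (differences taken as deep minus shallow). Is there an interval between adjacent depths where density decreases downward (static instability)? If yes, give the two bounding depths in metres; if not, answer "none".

Evaluate Δρ/ρ₀ = −αΔT + βΔS across each adjacent pair:
  6–7 m: −αΔT+βΔS = −(1.3 × 10⁻⁴)(+3.2)+(7.3 × 10⁻⁴)(+0.86) = 2.1 × 10⁻⁴ → stable
  7–37 m: −αΔT+βΔS = −(1.3 × 10⁻⁴)(-7.8)+(7.3 × 10⁻⁴)(-0.32) = 7.8 × 10⁻⁴ → stable
  37–78 m: −αΔT+βΔS = −(1.3 × 10⁻⁴)(+0.4)+(7.3 × 10⁻⁴)(-1.38) = -1.1 × 10⁻³ → UNSTABLE
  78–148 m: −αΔT+βΔS = −(1.3 × 10⁻⁴)(+0.0)+(7.3 × 10⁻⁴)(+1.15) = 8.4 × 10⁻⁴ → stable
The 37–78 m interval has Δρ < 0: lighter water underlies denser water.

37–78 m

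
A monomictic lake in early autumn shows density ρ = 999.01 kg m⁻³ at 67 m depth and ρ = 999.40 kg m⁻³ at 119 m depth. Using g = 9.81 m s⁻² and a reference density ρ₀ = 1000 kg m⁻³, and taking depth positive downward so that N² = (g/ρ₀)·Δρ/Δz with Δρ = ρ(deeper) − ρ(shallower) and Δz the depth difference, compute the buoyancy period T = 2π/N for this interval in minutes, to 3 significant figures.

12.2 min

Δρ = 999.40 − 999.01 = 0.39 kg m⁻³ over Δz = 119 − 67 = 52 m.
N² = (9.81/1000) × (0.39/52) = 7.3575 × 10⁻⁵ s⁻².
N = √(7.3575 × 10⁻⁵) = 8.5776 × 10⁻³ rad s⁻¹, so T = 2π/N = 732.51 s = 12.208 min ≈ 12.2 min.
Since Δρ > 0 the layer is stably stratified.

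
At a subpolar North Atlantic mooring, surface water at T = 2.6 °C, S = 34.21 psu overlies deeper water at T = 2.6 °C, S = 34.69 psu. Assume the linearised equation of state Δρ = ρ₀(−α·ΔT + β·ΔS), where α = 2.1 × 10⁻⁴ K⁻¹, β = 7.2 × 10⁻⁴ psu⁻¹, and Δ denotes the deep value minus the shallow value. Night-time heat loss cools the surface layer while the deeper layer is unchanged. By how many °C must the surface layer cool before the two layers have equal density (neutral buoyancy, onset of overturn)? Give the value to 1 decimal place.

1.6 °C

Neutral buoyancy requires Δρ = 0, i.e. −α(T_deep − T_surf′) + β(S_deep − S_surf) = 0.
T_surf′ = T_deep − (β/α)·ΔS = 2.6 − (7.2 × 10⁻⁴/2.1 × 10⁻⁴)·(+0.48) = 0.954 °C.
Cooling required: 2.6 − (0.954) = 1.646 °C.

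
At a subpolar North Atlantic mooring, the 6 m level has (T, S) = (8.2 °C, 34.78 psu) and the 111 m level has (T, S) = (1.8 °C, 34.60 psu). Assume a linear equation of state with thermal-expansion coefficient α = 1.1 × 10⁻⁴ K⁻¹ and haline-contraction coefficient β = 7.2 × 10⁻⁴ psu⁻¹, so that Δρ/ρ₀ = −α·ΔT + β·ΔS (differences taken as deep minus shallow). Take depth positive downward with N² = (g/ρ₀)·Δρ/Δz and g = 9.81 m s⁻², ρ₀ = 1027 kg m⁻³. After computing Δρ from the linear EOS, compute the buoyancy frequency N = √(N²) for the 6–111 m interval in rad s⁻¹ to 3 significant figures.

ΔT = -6.4 K, ΔS = -0.18 psu (deep − shallow).
Δρ/ρ₀ = −αΔT + βΔS = 7.04 × 10⁻⁴ − 1.296 × 10⁻⁴ = 5.744 × 10⁻⁴, so Δρ ≈ 0.5899 kg m⁻³.
N² = (g/ρ₀)·Δρ/Δz = g·(Δρ/ρ₀)/Δz = 9.81 × 5.744 × 10⁻⁴ / 105 = 5.3665 × 10⁻⁵ s⁻².
N = √(5.3665 × 10⁻⁵) = 7.3256 × 10⁻³ rad s⁻¹ ≈ 7.33 × 10⁻³ rad s⁻¹.

7.33 × 10⁻³ rad s⁻¹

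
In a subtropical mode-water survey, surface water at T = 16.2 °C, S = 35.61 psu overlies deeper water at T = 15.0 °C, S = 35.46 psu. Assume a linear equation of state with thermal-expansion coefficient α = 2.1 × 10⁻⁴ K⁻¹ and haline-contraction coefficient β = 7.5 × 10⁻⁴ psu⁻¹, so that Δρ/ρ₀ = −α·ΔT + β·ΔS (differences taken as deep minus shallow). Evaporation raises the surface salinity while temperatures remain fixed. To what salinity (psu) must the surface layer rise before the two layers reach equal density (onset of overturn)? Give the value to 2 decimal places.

Neutral buoyancy requires −α(T_deep − T_surf) + β(S_deep − S_surf′) = 0.
S_surf′ = S_deep − (α/β)·ΔT = 35.46 − (2.1 × 10⁻⁴/7.5 × 10⁻⁴)·(-1.2) = 35.7960 psu.
Increase required: 35.7960 − 35.61 = 0.1860 psu.

35.80 psu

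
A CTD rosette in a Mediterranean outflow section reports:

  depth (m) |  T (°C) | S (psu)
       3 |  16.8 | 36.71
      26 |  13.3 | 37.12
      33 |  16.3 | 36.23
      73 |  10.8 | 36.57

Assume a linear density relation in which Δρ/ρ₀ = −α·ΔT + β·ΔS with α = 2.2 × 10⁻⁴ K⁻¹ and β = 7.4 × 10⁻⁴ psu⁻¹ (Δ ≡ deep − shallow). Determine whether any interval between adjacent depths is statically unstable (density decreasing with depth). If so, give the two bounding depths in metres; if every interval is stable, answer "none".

Evaluate Δρ/ρ₀ = −αΔT + βΔS across each adjacent pair:
  3–26 m: −αΔT+βΔS = −(2.2 × 10⁻⁴)(-3.5)+(7.4 × 10⁻⁴)(+0.41) = 1.1 × 10⁻³ → stable
  26–33 m: −αΔT+βΔS = −(2.2 × 10⁻⁴)(+3.0)+(7.4 × 10⁻⁴)(-0.89) = -1.3 × 10⁻³ → UNSTABLE
  33–73 m: −αΔT+βΔS = −(2.2 × 10⁻⁴)(-5.5)+(7.4 × 10⁻⁴)(+0.34) = 1.5 × 10⁻³ → stable
The 26–33 m interval has Δρ < 0: lighter water underlies denser water.

26–33 m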